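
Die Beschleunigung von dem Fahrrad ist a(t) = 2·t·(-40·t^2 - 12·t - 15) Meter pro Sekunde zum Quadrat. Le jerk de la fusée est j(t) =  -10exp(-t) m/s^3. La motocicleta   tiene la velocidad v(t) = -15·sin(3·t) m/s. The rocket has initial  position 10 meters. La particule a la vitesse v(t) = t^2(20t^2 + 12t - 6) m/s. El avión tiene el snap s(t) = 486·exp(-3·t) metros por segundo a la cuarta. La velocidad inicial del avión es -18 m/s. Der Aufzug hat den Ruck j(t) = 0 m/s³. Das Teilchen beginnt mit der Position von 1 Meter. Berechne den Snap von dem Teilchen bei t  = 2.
Um dies zu lösen, müssen wir 3 Ableitungen unserer Gleichung für die Geschwindigkeit v(t) = t^2·(20·t^2 + 12·t - 6) nehmen. Die Ableitung von der Geschwindigkeit ergibt die Beschleunigung: a(t) = t^2·(40·t + 12) + 2·t·(20·t^2 + 12·t - 6). Durch Ableiten von der Beschleunigung erhalten wir den Ruck: j(t) = 80·t^2 + 4·t·(40·t + 12) + 24·t - 12. Die Ableitung von dem Ruck ergibt den Snap: s(t) = 480·t + 72. Aus der Gleichung für den Snap s(t) = 480·t + 72, setzen wir t = 2 ein und erhalten s = 1032.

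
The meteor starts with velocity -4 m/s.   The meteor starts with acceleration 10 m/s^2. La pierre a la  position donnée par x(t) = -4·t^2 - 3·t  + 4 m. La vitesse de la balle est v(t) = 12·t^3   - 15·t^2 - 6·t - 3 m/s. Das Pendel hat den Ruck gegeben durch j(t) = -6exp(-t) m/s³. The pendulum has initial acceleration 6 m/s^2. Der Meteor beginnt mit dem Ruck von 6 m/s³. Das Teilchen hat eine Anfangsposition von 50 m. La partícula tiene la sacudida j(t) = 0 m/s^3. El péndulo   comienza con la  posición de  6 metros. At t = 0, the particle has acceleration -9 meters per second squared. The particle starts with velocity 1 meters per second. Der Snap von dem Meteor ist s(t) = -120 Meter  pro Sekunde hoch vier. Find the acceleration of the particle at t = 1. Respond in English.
To solve this, we need to take 1 integral of our jerk equation j(t) = 0. Finding the integral of j(t) and using a(0) = -9: a(t) = -9. We have acceleration a(t) = -9. Substituting t = 1: a(1) = -9.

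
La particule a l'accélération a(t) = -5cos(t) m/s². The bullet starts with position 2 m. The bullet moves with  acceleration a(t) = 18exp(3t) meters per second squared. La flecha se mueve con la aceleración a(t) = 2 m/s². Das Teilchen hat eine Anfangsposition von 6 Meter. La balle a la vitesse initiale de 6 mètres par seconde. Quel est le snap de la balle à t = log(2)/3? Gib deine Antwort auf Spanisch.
Partiendo de la aceleración a(t) = 18·exp(3·t), tomamos 2 derivadas. La derivada de la aceleración da la sacudida: j(t) = 54·exp(3·t). Tomando d/dt de j(t), encontramos s(t) = 162·exp(3·t). Tenemos el snap s(t) = 162·exp(3·t). Sustituyendo t = log(2)/3: s(log(2)/3) = 324.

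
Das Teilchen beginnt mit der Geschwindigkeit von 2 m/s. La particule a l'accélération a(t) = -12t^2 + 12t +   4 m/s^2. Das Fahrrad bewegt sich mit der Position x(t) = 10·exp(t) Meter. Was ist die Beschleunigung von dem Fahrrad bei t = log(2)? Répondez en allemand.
Um dies zu lösen, müssen wir 2 Ableitungen unserer Gleichung für die Position x(t) = 10·exp(t) nehmen. Die Ableitung von der Position ergibt die Geschwindigkeit: v(t) = 10·exp(t). Mit d/dt von v(t) finden wir a(t) = 10·exp(t). Aus der Gleichung für die Beschleunigung a(t) = 10·exp(t), setzen wir t = log(2) ein und erhalten a = 20.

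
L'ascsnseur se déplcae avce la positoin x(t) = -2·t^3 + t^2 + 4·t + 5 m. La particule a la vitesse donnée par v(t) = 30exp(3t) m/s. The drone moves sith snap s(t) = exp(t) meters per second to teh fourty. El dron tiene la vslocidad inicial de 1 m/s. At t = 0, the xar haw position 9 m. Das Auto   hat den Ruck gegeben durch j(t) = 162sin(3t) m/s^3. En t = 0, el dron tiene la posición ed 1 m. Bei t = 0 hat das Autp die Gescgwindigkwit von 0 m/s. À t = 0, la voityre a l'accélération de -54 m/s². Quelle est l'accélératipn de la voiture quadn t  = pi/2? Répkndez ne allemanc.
Wir müssen unsere Gleichung für den Ruck j(t) = 162·sin(3·t) 1-mal integrieren. Das Integral von dem Ruck, mit a(0) = -54, ergibt die Beschleunigung: a(t) = -54·cos(3·t). Aus der Gleichung für die Beschleunigung a(t) = -54·cos(3·t), setzen wir t = pi/2 ein und erhalten a = 0.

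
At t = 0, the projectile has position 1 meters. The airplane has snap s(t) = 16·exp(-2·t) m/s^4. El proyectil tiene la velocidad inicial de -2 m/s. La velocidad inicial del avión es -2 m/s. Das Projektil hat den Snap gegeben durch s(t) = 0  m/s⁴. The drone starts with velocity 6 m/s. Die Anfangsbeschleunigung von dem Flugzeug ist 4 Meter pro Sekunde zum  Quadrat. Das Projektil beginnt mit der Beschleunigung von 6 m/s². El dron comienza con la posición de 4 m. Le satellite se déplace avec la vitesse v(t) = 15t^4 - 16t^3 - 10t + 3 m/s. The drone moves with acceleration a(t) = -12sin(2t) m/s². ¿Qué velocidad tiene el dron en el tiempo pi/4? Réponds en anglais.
To find the answer, we compute 1 integral of a(t) = -12·sin(2·t). Integrating acceleration and using the initial condition v(0) = 6, we get v(t) = 6·cos(2·t). Using v(t) = 6·cos(2·t) and substituting t = pi/4, we find v = 0.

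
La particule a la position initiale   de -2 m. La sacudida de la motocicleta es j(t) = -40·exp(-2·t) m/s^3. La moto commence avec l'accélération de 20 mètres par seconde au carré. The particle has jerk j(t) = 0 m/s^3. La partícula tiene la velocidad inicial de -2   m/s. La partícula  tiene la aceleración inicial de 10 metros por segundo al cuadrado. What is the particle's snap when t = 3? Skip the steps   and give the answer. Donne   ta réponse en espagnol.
La respuesta es 0.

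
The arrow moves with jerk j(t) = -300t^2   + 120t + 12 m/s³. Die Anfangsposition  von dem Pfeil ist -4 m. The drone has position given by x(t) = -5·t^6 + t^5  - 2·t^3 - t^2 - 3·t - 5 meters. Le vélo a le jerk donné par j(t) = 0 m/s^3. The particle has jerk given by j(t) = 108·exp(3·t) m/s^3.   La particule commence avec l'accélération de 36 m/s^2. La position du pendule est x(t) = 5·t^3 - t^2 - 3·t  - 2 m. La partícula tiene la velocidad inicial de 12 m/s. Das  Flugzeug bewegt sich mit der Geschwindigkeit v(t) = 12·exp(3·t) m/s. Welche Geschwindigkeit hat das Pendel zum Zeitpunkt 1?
Um dies zu lösen, müssen wir 1 Ableitung unserer Gleichung für die Position x(t) = 5·t^3 - t^2 - 3·t - 2 nehmen. Mit d/dt von x(t) finden wir v(t) = 15·t^2 - 2·t - 3. Aus der Gleichung für die Geschwindigkeit v(t) = 15·t^2 - 2·t - 3, setzen wir t = 1 ein und erhalten v = 10.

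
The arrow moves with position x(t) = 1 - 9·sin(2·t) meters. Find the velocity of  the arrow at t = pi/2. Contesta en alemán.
Ausgehend von der Position x(t) = 1 - 9·sin(2·t), nehmen wir 1 Ableitung. Durch Ableiten von der Position erhalten wir die Geschwindigkeit: v(t) = -18·cos(2·t). Aus der Gleichung für die Geschwindigkeit v(t) = -18·cos(2·t), setzen wir t = pi/2 ein und erhalten v = 18.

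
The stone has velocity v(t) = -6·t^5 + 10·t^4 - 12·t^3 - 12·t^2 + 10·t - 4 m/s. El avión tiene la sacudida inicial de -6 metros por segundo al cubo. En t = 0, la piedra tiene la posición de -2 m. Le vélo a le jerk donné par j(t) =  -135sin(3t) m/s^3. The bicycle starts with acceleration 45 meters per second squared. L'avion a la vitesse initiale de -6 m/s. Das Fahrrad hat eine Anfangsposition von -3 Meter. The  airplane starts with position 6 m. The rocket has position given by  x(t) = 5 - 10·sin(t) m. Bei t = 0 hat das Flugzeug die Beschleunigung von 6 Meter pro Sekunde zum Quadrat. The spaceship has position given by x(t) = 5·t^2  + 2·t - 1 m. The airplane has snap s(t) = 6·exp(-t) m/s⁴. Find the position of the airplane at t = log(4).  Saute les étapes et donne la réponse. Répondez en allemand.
Bei t = log(4), x = 3/2.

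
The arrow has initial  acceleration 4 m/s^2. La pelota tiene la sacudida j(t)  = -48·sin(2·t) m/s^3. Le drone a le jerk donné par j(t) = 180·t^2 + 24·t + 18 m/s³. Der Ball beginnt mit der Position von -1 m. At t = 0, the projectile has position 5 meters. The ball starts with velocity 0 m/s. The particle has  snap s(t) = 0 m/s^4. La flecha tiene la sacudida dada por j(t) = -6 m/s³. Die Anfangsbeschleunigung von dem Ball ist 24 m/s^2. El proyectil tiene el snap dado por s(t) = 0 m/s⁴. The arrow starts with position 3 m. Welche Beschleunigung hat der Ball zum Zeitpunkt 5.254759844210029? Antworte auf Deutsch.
Wir müssen unsere Gleichung für den Ruck j(t) = -48·sin(2·t) 1-mal integrieren. Die Stammfunktion von dem Ruck ist die Beschleunigung. Mit a(0) = 24 erhalten wir a(t) = 24·cos(2·t). Mit a(t) = 24·cos(2·t) und Einsetzen von t = 5.254759844210029, finden wir a = -11.2113858591922.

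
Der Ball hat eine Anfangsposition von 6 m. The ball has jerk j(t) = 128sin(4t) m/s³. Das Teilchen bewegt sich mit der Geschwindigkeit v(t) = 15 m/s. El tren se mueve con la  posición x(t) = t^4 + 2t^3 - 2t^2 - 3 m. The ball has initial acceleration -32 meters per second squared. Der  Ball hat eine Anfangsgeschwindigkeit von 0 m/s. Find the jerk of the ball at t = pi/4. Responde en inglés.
From the given jerk equation j(t) = 128·sin(4·t), we substitute t = pi/4 to get j = 0.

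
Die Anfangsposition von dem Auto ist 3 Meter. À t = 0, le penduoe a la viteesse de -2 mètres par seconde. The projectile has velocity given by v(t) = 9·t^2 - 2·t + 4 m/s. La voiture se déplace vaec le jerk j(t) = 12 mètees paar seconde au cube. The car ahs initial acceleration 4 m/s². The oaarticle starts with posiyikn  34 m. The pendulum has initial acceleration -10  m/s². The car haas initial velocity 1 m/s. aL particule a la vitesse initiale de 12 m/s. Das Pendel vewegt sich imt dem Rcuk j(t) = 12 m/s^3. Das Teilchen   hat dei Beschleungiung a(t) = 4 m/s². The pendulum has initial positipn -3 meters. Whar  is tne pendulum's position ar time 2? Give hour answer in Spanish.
Necesitamos integrar nuestra ecuación de la sacudida j(t) = 12 3 veces. La integral de la sacudida, con a(0) = -10, da la aceleración: a(t) = 12·t - 10. La integral de la aceleración es la velocidad. Usando v(0) = -2, obtenemos v(t) = 6·t^2 - 10·t - 2. Tomando ∫v(t)dt y aplicando x(0) = -3, encontramos x(t) = 2·t^3 - 5·t^2 - 2·t - 3. Usando x(t) = 2·t^3 - 5·t^2 - 2·t - 3 y sustituyendo t = 2, encontramos x = -11.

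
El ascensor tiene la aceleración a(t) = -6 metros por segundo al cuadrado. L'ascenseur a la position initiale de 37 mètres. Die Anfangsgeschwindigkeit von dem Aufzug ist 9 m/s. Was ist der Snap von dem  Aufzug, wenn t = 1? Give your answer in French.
En partant de l'accélération a(t) = -6, nous prenons 2 dérivées. En dérivant l'accélération, nous obtenons le jerk: j(t) = 0. La dérivée du jerk donne le snap: s(t) = 0. En utilisant s(t) = 0 et en substituant t = 1, nous trouvons s = 0.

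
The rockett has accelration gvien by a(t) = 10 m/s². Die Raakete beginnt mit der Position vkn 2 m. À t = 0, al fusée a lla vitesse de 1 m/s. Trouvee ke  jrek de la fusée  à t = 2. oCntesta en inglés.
Starting from acceleration a(t) = 10, we take 1 derivative. Differentiating acceleration, we get jerk: j(t) = 0. We have jerk j(t) = 0. Substituting t = 2: j(2) = 0.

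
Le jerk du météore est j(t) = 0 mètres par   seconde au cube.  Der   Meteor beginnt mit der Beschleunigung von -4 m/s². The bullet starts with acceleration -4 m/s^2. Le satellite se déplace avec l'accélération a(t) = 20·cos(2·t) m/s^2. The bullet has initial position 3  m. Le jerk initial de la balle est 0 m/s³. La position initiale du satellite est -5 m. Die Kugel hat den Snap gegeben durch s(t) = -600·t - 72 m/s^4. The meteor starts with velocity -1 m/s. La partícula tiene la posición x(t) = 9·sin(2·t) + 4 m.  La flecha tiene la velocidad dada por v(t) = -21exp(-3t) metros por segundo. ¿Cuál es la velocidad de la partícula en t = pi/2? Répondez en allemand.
Wir müssen unsere Gleichung für die Position x(t) = 9·sin(2·t) + 4 1-mal ableiten. Die Ableitung von der Position ergibt die Geschwindigkeit: v(t) = 18·cos(2·t). Wir haben die Geschwindigkeit v(t) = 18·cos(2·t). Durch Einsetzen von t = pi/2: v(pi/2) = -18.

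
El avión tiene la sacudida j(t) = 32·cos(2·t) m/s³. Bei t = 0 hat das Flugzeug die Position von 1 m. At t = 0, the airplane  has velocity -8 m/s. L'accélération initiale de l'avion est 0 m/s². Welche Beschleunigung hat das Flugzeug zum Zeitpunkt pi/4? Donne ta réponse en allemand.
Wir müssen unsere Gleichung für den Ruck j(t) = 32·cos(2·t) 1-mal integrieren. Mit ∫j(t)dt und Anwendung von a(0) = 0, finden wir a(t) = 16·sin(2·t). Mit a(t) = 16·sin(2·t) und Einsetzen von t = pi/4, finden wir a = 16.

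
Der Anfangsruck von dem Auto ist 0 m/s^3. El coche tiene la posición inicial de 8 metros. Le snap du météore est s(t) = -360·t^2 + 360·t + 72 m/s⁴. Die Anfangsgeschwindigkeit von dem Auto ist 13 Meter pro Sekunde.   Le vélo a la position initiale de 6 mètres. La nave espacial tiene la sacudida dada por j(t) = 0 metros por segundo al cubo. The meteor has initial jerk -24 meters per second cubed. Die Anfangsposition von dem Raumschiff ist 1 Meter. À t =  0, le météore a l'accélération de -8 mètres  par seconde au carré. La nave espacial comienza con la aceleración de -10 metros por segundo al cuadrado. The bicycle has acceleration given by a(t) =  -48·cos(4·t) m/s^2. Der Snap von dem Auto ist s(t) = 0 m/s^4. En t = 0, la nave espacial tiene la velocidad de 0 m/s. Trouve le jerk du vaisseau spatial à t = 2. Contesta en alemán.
Aus der Gleichung für den Ruck j(t) = 0, setzen wir t = 2 ein und erhalten j = 0.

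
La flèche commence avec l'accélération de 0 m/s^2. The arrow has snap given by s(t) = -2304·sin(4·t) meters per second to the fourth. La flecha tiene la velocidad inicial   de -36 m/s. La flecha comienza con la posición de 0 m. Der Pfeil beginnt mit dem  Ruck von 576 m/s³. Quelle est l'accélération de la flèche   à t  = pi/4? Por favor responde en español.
Partiendo del snap s(t) = -2304·sin(4·t), tomamos 2 antiderivadas. Integrando el snap y usando la condición inicial j(0) = 576, obtenemos j(t) = 576·cos(4·t). Integrando la sacudida y usando la condición inicial a(0) = 0, obtenemos a(t) = 144·sin(4·t). De la ecuación de la aceleración a(t) = 144·sin(4·t), sustituimos t = pi/4 para obtener a = 0.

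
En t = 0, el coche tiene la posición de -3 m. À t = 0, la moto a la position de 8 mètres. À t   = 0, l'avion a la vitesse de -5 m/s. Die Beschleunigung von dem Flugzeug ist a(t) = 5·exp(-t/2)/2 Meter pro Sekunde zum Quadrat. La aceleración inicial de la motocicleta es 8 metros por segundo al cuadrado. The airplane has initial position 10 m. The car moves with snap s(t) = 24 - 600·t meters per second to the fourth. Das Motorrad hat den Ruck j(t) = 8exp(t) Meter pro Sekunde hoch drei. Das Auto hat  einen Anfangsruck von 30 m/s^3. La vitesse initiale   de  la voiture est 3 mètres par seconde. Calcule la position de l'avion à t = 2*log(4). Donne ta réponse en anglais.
To find the answer, we compute 2 antiderivatives of a(t) = 5·exp(-t/2)/2. The integral of acceleration, with v(0) = -5, gives velocity: v(t) = -5·exp(-t/2). Finding the antiderivative of v(t) and using x(0) = 10: x(t) = 10·exp(-t/2). From the given position equation x(t) = 10·exp(-t/2), we substitute t = 2*log(4) to get x = 5/2.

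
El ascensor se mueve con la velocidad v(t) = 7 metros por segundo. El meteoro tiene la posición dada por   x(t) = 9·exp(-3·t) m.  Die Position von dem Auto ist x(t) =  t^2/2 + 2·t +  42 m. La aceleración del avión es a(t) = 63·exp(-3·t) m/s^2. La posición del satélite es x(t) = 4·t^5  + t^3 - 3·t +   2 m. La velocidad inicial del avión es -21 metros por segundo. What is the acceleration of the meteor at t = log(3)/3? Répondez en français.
Nous devons dériver notre équation de la position x(t) = 9·exp(-3·t) 2 fois. En prenant d/dt de x(t), nous trouvons v(t) = -27·exp(-3·t). En dérivant la vitesse, nous obtenons l'accélération: a(t) = 81·exp(-3·t). En utilisant a(t) = 81·exp(-3·t) et en substituant t = log(3)/3, nous trouvons a = 27.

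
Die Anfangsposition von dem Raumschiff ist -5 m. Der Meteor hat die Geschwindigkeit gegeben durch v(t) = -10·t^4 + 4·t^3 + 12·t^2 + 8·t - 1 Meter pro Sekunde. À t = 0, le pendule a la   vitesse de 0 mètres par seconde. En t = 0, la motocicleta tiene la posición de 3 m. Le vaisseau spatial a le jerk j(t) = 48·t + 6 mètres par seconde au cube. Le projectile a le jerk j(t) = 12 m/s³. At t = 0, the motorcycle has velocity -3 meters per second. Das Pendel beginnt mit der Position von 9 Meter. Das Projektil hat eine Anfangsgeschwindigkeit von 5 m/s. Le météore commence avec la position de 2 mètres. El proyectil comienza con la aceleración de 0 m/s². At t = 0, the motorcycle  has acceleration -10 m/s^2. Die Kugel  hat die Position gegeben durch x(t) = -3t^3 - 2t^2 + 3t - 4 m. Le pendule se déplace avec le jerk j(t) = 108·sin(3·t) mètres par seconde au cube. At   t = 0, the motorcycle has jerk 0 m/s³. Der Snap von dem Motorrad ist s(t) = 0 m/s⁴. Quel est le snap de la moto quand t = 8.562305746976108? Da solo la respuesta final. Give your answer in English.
s(8.562305746976108) = 0.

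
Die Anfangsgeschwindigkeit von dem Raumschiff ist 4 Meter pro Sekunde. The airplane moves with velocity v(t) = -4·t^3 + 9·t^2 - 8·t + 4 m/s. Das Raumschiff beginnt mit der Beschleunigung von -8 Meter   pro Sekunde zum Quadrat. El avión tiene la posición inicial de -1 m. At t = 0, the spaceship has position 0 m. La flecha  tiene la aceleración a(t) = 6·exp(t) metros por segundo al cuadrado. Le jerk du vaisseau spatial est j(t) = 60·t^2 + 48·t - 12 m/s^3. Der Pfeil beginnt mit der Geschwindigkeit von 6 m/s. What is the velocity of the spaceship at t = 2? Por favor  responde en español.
Necesitamos integrar nuestra ecuación de la sacudida j(t) = 60·t^2 + 48·t - 12 2 veces. La antiderivada de la sacudida es la aceleración. Usando a(0) = -8, obtenemos a(t) = 20·t^3 + 24·t^2 - 12·t - 8. Integrando la aceleración y usando la condición inicial v(0) = 4, obtenemos v(t) = 5·t^4 + 8·t^3 - 6·t^2 - 8·t + 4. Usando v(t) = 5·t^4 + 8·t^3 - 6·t^2 - 8·t + 4 y sustituyendo t = 2, encontramos v = 108.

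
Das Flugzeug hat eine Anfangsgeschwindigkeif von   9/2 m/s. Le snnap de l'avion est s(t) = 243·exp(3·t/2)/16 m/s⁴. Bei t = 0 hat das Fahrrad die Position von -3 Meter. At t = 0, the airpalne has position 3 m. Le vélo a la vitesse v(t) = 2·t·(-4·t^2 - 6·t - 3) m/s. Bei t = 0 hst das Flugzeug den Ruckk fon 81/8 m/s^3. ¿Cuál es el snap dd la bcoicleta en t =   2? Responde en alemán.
Ausgehend von der Geschwindigkeit v(t) = 2·t·(-4·t^2 - 6·t - 3), nehmen wir 3 Ableitungen. Die Ableitung von der Geschwindigkeit ergibt die Beschleunigung: a(t) = -8·t^2 + 2·t·(-8·t - 6) - 12·t - 6. Mit d/dt von a(t) finden wir j(t) = -48·t - 24. Mit d/dt von j(t) finden wir s(t) = -48. Wir haben den Snap s(t) = -48. Durch Einsetzen von t = 2: s(2) = -48.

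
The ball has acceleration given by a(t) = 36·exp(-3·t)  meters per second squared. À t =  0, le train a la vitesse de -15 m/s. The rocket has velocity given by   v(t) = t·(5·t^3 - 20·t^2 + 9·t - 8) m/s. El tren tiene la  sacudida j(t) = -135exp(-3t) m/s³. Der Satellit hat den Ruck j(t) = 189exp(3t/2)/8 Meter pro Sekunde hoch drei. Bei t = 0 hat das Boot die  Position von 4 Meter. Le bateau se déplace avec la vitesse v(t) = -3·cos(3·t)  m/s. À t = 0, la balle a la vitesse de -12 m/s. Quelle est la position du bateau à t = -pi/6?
Pour résoudre ceci, nous devons prendre 1 intégrale de notre équation de la vitesse v(t) = -3·cos(3·t). En prenant ∫v(t)dt et en appliquant x(0) = 4, nous trouvons x(t) = 4 - sin(3·t). De l'équation de la position x(t) = 4 - sin(3·t), nous substituons t = -pi/6 pour obtenir x = 5.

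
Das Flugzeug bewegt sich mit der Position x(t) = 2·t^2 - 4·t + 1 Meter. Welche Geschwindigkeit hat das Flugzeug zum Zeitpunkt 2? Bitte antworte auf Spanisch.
Para resolver esto, necesitamos tomar 1 derivada de nuestra ecuación de la posición x(t) = 2·t^2 - 4·t + 1. Derivando la posición, obtenemos la velocidad: v(t) = 4·t - 4. Usando v(t) = 4·t - 4 y sustituyendo t = 2, encontramos v = 4.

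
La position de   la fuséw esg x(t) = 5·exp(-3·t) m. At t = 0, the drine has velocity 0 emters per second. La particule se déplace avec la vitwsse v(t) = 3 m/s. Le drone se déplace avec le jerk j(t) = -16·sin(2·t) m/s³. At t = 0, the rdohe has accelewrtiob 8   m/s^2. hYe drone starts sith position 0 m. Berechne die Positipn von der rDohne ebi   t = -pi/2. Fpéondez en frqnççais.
En partant du jerk j(t) = -16·sin(2·t), nous prenons 3 primitives. En prenant ∫j(t)dt et en appliquant a(0) = 8, nous trouvons a(t) = 8·cos(2·t). L'intégrale de l'accélération, avec v(0) = 0, donne la vitesse: v(t) = 4·sin(2·t). La primitive de la vitesse est la position. En utilisant x(0) = 0, nous obtenons x(t) = 2 - 2·cos(2·t). En utilisant x(t) = 2 - 2·cos(2·t) et en substituant t = -pi/2, nous trouvons x = 4.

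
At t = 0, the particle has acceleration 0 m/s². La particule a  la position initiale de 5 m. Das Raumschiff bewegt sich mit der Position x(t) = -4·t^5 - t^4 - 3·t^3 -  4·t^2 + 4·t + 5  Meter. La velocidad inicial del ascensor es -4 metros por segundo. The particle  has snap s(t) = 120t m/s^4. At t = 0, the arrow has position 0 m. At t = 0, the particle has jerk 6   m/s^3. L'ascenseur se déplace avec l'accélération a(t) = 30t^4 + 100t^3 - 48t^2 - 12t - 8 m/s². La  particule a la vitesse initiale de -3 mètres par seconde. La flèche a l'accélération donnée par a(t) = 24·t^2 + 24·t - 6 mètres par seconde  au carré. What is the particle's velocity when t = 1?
We need to integrate our snap equation s(t) = 120·t 3 times. Finding the integral of s(t) and using j(0) = 6: j(t) = 60·t^2 + 6. Taking ∫j(t)dt and applying a(0) = 0, we find a(t) = 20·t^3 + 6·t. The integral of acceleration is velocity. Using v(0) = -3, we get v(t) = 5·t^4 + 3·t^2 - 3. Using v(t) = 5·t^4 + 3·t^2 - 3 and substituting t = 1, we find v = 5.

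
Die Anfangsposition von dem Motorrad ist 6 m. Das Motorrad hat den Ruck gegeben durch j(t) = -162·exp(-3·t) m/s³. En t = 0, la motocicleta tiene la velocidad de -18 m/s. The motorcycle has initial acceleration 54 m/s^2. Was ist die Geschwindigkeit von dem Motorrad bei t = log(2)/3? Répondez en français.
Nous devons intégrer notre équation du jerk j(t) = -162·exp(-3·t) 2 fois. L'intégrale du jerk est l'accélération. En utilisant a(0) = 54, nous obtenons a(t) = 54·exp(-3·t). En prenant ∫a(t)dt et en appliquant v(0) = -18, nous trouvons v(t) = -18·exp(-3·t). Nous avons la vitesse v(t) = -18·exp(-3·t). En substituant t = log(2)/3: v(log(2)/3) = -9.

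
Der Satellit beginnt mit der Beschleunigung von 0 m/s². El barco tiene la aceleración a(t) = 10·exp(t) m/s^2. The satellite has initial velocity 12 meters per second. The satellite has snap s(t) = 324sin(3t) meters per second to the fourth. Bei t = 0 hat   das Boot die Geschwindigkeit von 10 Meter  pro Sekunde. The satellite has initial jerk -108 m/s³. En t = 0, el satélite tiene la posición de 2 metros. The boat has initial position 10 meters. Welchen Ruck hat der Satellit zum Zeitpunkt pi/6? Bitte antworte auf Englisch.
We need to integrate our snap equation s(t) = 324·sin(3·t) 1 time. The integral of snap is jerk. Using j(0) = -108, we get j(t) = -108·cos(3·t). We have jerk j(t) = -108·cos(3·t). Substituting t = pi/6: j(pi/6) = 0.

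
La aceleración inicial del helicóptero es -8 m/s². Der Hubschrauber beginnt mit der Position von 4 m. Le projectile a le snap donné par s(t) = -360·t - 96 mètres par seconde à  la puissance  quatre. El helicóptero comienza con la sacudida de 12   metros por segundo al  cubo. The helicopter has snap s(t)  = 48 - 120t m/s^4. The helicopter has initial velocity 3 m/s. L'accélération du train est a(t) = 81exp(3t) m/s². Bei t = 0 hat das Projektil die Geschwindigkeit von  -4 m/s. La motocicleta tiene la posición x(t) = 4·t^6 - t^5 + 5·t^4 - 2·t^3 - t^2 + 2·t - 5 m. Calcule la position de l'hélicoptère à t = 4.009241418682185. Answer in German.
Ausgehend von dem Snap s(t) = 48 - 120·t, nehmen wir 4 Integrale. Die Stammfunktion von dem Snap, mit j(0) = 12, ergibt den Ruck: j(t) = -60·t^2 + 48·t + 12. Die Stammfunktion von dem Ruck ist die Beschleunigung. Mit a(0) = -8 erhalten wir a(t) = -20·t^3 + 24·t^2 + 12·t - 8. Durch Integration von der Beschleunigung und Verwendung der Anfangsbedingung v(0) = 3, erhalten wir v(t) = -5·t^4 + 8·t^3 + 6·t^2 - 8·t + 3. Die Stammfunktion von der Geschwindigkeit ist die Position. Mit x(0) = 4 erhalten wir x(t) = -t^5 + 2·t^4 + 2·t^3 - 4·t^2 + 3·t + 4. Wir haben die Position x(t) = -t^5 + 2·t^4 + 2·t^3 - 4·t^2 + 3·t + 4. Durch Einsetzen von t = 4.009241418682185: x(4.009241418682185) = -438.514886908020.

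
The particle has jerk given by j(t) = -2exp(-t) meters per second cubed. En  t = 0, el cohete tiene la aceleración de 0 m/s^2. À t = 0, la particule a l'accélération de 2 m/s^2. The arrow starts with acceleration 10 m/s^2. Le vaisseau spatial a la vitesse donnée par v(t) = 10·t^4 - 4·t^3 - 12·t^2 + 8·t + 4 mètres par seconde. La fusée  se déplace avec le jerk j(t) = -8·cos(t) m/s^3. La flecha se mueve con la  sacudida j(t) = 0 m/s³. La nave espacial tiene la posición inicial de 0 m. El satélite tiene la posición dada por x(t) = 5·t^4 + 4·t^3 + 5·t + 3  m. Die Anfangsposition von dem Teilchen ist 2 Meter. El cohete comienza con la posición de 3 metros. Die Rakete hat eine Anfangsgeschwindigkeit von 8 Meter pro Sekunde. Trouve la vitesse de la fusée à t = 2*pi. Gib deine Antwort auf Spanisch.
Debemos encontrar la integral de nuestra ecuación de la sacudida j(t) = -8·cos(t) 2 veces. La antiderivada de la sacudida es la aceleración. Usando a(0) = 0, obtenemos a(t) = -8·sin(t). La integral de la aceleración, con v(0) = 8, da la velocidad: v(t) = 8·cos(t). Tenemos la velocidad v(t) = 8·cos(t). Sustituyendo t = 2*pi: v(2*pi) = 8.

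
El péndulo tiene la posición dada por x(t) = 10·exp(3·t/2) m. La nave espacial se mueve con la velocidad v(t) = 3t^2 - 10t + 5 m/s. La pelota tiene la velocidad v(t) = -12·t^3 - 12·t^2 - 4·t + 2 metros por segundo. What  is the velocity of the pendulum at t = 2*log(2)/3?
To solve this, we need to take 1 derivative of our position equation x(t) = 10·exp(3·t/2). Taking d/dt of x(t), we find v(t) = 15·exp(3·t/2). Using v(t) = 15·exp(3·t/2) and substituting t = 2*log(2)/3, we find v = 30.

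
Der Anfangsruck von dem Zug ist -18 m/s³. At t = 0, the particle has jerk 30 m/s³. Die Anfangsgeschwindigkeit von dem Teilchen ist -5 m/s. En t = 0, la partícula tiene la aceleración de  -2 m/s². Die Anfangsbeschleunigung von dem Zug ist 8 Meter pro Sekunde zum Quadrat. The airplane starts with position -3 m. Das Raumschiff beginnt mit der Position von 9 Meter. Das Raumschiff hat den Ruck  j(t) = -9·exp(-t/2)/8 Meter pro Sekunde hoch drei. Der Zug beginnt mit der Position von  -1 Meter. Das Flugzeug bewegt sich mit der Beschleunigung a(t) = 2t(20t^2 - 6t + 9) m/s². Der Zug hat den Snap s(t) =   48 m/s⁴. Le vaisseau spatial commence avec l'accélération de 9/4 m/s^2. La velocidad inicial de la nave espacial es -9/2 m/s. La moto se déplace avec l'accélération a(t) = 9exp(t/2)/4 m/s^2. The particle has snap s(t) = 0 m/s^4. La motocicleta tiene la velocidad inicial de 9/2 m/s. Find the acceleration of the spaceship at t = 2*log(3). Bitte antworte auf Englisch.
To find the answer, we compute 1 antiderivative of j(t) = -9·exp(-t/2)/8. Integrating jerk and using the initial condition a(0) = 9/4, we get a(t) = 9·exp(-t/2)/4. From the given acceleration equation a(t) = 9·exp(-t/2)/4, we substitute t = 2*log(3) to get a = 3/4.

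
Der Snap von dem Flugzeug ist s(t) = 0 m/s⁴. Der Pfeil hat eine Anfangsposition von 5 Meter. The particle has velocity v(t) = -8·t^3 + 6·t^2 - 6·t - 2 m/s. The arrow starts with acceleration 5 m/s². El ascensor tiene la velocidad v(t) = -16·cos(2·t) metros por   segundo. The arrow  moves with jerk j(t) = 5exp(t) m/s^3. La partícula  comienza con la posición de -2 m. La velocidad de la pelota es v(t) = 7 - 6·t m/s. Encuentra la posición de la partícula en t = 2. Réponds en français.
Nous devons trouver l'intégrale de notre équation de la vitesse v(t) = -8·t^3 + 6·t^2 - 6·t - 2 1 fois. En prenant ∫v(t)dt et en appliquant x(0) = -2, nous trouvons x(t) = -2·t^4 + 2·t^3 - 3·t^2 - 2·t - 2. En utilisant x(t) = -2·t^4 + 2·t^3 - 3·t^2 - 2·t - 2 et en substituant t = 2, nous trouvons x = -34.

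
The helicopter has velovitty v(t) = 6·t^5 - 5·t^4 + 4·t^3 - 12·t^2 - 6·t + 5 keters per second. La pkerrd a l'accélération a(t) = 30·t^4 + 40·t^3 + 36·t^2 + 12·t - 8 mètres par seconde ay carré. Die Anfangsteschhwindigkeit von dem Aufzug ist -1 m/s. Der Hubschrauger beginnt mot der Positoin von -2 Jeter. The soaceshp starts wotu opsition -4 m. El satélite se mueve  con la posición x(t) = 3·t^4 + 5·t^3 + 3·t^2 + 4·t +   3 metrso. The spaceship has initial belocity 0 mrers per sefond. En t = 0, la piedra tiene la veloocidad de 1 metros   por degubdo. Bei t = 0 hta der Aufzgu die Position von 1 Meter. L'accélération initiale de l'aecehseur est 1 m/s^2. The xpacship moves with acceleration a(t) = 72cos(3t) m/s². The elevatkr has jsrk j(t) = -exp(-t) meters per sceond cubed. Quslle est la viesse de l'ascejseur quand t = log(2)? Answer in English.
We need to integrate our jerk equation j(t) = -exp(-t) 2 times. The antiderivative of jerk is acceleration. Using a(0) = 1, we get a(t) = exp(-t). The antiderivative of acceleration, with v(0) = -1, gives velocity: v(t) = -exp(-t). From the given velocity equation v(t) = -exp(-t), we substitute t = log(2) to get v = -1/2.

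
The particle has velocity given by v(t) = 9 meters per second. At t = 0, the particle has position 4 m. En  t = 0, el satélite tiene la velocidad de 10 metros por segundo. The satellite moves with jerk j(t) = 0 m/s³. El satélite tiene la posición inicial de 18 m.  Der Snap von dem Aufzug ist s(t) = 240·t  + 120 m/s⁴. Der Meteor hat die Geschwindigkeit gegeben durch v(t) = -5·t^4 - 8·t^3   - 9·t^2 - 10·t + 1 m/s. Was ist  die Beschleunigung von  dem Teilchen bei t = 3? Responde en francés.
Pour résoudre ceci, nous devons prendre 1 dérivée de notre équation de la vitesse v(t) = 9. En dérivant la vitesse, nous obtenons l'accélération: a(t) = 0. En utilisant a(t) = 0 et en substituant t = 3, nous trouvons a = 0.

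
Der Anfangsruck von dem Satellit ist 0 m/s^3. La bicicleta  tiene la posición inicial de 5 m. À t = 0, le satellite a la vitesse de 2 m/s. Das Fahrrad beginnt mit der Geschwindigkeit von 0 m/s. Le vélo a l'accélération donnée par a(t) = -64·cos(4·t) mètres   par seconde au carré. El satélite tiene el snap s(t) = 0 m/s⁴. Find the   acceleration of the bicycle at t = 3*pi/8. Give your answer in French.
De l'équation de l'accélération a(t) = -64·cos(4·t), nous substituons t = 3*pi/8 pour obtenir a = 0.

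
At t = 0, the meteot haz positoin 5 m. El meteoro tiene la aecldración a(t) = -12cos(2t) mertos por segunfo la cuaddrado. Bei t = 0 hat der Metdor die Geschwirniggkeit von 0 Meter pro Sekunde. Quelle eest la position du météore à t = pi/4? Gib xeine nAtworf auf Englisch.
We need to integrate our acceleration equation a(t) = -12·cos(2·t) 2 times. Finding the antiderivative of a(t) and using v(0) = 0: v(t) = -6·sin(2·t). Finding the antiderivative of v(t) and using x(0) = 5: x(t) = 3·cos(2·t) + 2. We have position x(t) = 3·cos(2·t) + 2. Substituting t = pi/4: x(pi/4) = 2.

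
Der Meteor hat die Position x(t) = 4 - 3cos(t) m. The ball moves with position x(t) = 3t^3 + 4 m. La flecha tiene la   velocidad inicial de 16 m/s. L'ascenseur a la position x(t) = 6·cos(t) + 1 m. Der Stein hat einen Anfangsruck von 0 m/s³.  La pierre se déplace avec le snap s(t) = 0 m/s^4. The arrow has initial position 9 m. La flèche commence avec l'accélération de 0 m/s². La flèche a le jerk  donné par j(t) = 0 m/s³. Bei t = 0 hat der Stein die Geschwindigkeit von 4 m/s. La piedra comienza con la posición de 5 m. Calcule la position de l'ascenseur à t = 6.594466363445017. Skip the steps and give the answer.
À t = 6.594466363445017, x = 6.71165194765243.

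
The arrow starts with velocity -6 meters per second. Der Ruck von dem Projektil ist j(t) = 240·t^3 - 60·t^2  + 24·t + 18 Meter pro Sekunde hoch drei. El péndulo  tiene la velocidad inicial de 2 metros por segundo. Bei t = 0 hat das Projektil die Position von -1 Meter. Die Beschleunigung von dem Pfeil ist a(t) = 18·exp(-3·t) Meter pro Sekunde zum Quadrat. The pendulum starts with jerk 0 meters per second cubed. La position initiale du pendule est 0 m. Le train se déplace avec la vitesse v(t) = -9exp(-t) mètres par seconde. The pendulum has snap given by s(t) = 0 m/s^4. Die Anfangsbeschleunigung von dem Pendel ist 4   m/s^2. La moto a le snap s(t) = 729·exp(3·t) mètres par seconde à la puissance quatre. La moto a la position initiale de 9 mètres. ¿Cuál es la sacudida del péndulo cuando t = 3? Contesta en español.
Partiendo del snap s(t) = 0, tomamos 1 integral. La antiderivada del snap es la sacudida. Usando j(0) = 0, obtenemos j(t) = 0. Usando j(t) = 0 y sustituyendo t = 3, encontramos j = 0.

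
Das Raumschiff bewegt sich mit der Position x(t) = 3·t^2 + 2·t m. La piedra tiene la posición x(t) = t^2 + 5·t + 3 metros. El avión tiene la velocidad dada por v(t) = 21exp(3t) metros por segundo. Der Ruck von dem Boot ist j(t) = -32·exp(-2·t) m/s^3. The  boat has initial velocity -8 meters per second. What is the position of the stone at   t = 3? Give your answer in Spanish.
Usando x(t) = t^2 + 5·t + 3 y sustituyendo t = 3, encontramos x = 27.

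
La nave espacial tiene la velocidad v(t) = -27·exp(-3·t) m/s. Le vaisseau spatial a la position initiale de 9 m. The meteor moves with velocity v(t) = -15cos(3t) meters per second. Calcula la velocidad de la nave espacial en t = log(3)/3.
Tenemos la velocidad v(t) = -27·exp(-3·t). Sustituyendo t = log(3)/3: v(log(3)/3) = -9.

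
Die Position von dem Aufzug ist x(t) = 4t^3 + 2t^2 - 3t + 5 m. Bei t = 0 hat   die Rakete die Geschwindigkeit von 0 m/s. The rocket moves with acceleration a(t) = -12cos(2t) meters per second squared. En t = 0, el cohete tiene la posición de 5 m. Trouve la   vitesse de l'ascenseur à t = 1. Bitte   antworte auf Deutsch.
Um dies zu lösen, müssen wir 1 Ableitung unserer Gleichung für die Position x(t) = 4·t^3 + 2·t^2 - 3·t + 5 nehmen. Mit d/dt von x(t) finden wir v(t) = 12·t^2 + 4·t - 3. Mit v(t) = 12·t^2 + 4·t - 3 und Einsetzen von t = 1, finden wir v = 13.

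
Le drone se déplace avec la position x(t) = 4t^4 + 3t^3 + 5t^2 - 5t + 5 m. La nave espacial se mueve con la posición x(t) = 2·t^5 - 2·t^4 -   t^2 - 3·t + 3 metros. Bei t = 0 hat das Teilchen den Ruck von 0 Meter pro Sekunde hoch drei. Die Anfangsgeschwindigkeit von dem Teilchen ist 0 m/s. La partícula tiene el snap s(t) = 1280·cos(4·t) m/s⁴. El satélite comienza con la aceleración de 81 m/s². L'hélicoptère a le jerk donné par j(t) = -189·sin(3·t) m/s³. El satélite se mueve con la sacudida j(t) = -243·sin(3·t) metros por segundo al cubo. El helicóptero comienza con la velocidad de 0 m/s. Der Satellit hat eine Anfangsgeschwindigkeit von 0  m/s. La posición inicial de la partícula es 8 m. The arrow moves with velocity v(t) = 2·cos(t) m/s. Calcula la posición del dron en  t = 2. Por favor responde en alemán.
Mit x(t) = 4·t^4 + 3·t^3 + 5·t^2 - 5·t + 5 und Einsetzen von t = 2, finden wir x = 103.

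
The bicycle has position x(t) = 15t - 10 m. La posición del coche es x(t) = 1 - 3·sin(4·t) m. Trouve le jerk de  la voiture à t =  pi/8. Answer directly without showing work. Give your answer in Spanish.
j(pi/8) = 0.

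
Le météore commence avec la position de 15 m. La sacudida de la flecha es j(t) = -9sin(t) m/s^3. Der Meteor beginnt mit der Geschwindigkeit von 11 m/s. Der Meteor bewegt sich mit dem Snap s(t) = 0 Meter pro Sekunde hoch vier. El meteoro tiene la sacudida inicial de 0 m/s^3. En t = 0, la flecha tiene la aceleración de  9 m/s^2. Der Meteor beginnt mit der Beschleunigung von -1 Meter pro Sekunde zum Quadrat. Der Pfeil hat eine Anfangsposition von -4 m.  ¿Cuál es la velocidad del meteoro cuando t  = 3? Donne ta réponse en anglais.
We must find the integral of our snap equation s(t) = 0 3 times. Integrating snap and using the initial condition j(0) = 0, we get j(t) = 0. Taking ∫j(t)dt and applying a(0) = -1, we find a(t) = -1. The antiderivative of acceleration is velocity. Using v(0) = 11, we get v(t) = 11 - t. We have velocity v(t) = 11 - t. Substituting t = 3: v(3) = 8.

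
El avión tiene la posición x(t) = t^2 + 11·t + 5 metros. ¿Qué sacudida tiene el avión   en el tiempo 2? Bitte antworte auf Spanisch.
Partiendo de la posición x(t) = t^2 + 11·t + 5, tomamos 3 derivadas. La derivada de la posición da la velocidad: v(t) = 2·t + 11. Tomando d/dt de v(t), encontramos a(t) = 2. Derivando la aceleración, obtenemos la sacudida: j(t) = 0. Usando j(t) = 0 y sustituyendo t = 2, encontramos j = 0.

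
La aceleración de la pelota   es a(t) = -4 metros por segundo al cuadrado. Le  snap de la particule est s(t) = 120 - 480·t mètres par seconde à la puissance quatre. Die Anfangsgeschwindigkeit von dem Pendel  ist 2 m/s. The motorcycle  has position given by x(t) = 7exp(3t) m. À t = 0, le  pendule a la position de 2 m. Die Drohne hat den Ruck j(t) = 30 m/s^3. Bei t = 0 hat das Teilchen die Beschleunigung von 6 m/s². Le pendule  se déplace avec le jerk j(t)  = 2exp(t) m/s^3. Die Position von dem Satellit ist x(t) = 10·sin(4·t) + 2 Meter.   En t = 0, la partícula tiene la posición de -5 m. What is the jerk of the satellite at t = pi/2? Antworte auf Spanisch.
Partiendo de la posición x(t) = 10·sin(4·t) + 2, tomamos 3 derivadas. Tomando d/dt de x(t), encontramos v(t) = 40·cos(4·t). La derivada de la velocidad da la aceleración: a(t) = -160·sin(4·t). Derivando la aceleración, obtenemos la sacudida: j(t) = -640·cos(4·t). De la ecuación de la sacudida j(t) = -640·cos(4·t), sustituimos t = pi/2 para obtener j = -640.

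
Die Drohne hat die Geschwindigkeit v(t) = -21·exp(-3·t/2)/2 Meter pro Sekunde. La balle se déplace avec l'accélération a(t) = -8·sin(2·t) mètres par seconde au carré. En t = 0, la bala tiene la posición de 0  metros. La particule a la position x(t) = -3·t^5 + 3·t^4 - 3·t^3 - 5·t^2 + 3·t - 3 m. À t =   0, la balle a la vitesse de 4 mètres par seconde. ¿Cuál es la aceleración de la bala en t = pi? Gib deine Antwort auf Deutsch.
Aus der Gleichung für die Beschleunigung a(t) = -8·sin(2·t), setzen wir t = pi ein und erhalten a = 0.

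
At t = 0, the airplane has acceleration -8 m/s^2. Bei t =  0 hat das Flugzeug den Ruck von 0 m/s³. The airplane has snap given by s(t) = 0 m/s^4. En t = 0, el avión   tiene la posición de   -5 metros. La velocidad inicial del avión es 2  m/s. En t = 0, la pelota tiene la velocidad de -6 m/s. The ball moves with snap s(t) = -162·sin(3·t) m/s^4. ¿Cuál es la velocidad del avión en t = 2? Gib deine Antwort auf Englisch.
We must find the integral of our snap equation s(t) = 0 3 times. The antiderivative of snap is jerk. Using j(0) = 0, we get j(t) = 0. The antiderivative of jerk, with a(0) = -8, gives acceleration: a(t) = -8. The antiderivative of acceleration is velocity. Using v(0) = 2, we get v(t) = 2 - 8·t. Using v(t) = 2 - 8·t and substituting t = 2, we find v = -14.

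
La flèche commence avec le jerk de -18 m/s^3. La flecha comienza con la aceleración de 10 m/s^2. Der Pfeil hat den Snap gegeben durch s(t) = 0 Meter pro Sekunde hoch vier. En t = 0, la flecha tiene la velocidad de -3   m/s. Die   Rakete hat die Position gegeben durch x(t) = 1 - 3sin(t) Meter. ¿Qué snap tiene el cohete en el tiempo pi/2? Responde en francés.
Pour résoudre ceci, nous devons prendre 4 dérivées de notre équation de la position x(t) = 1 - 3·sin(t). En dérivant la position, nous obtenons la vitesse: v(t) = -3·cos(t). La dérivée de la vitesse donne l'accélération: a(t) = 3·sin(t). La dérivée de l'accélération donne le jerk: j(t) = 3·cos(t). La dérivée du jerk donne le snap: s(t) = -3·sin(t). De l'équation du snap s(t) = -3·sin(t), nous substituons t = pi/2 pour obtenir s = -3.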